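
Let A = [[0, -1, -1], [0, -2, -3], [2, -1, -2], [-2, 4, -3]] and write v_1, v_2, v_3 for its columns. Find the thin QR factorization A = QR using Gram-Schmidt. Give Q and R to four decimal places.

Q = [[0.0000, -0.3244, -0.2220], [0.0000, -0.6489, -0.6550], [0.7071, 0.4867, -0.5107], [-0.7071, 0.4867, -0.5107]], R = [[2.8284, -3.5355, 0.7071], [0.0000, 3.0822, -0.1622], [0.0000, 0.0000, 4.7406]]

v_1 = (0, 0, 2, -2); ‖v_1‖ = 2.8284, so e_1 = (0.0000, 0.0000, 0.7071, -0.7071).
e_1·v_2 = 0.0000·(-1) + 0.0000·(-2) + 0.7071·(-1) + (-0.7071)·4 = -3.5355.
u_2 = v_2 + 3.5355·e_1 = (-1.0000, -2.0000, 1.5000, 1.5000).
‖u_2‖ = 3.0822, so e_2 = (-0.3244, -0.6489, 0.4867, 0.4867).
e_1·v_3 = 0.0000·(-1) + 0.0000·(-3) + 0.7071·(-2) + (-0.7071)·(-3) = 0.7071; e_2·v_3 = (-0.3244)·(-1) + (-0.6489)·(-3) + 0.4867·(-2) + 0.4867·(-3) = -0.1622.
u_3 = v_3 − 0.7071·e_1 + 0.1622·e_2 = (-1.0526, -3.1053, -2.4211, -2.4211).
‖u_3‖ = 4.7406, so e_3 = (-0.2220, -0.6550, -0.5107, -0.5107).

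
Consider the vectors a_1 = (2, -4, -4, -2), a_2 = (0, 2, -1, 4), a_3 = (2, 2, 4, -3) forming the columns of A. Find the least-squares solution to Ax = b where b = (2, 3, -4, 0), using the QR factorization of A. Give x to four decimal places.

x = (0.8172, 1.3095, 0.6411)

a_1 = (2, -4, -4, -2); ‖a_1‖ = 6.3246, so e_1 = (0.3162, -0.6325, -0.6325, -0.3162).
e_1·a_2 = 0.3162·0 + (-0.6325)·2 + (-0.6325)·(-1) + (-0.3162)·4 = -1.8974.
u_2 = a_2 + 1.8974·e_1 = (0.6000, 0.8000, -2.2000, 3.4000).
‖u_2‖ = 4.1713, so e_2 = (0.1438, 0.1918, -0.5274, 0.8151).
e_1·a_3 = 0.3162·2 + (-0.6325)·2 + (-0.6325)·4 + (-0.3162)·(-3) = -2.2136; e_2·a_3 = 0.1438·2 + 0.1918·2 + (-0.5274)·4 + 0.8151·(-3) = -3.8837.
u_3 = a_3 + 2.2136·e_1 + 3.8837·e_2 = (3.2586, 1.3448, 0.5517, -0.5345).
‖u_3‖ = 3.6079, so e_3 = (0.9032, 0.3727, 0.1529, -0.1481).
Qᵀb = (1.2649, 2.9727, 2.3129).
Back-substitute: x_3 = 2.3129/3.6079 = 0.6411.
x_2 = (2.9727 + 3.8837·0.6411)/4.1713 = 1.3095.
x_1 = (1.2649 + 1.8974·1.3095 + 2.2136·0.6411)/6.3246 = 0.8172.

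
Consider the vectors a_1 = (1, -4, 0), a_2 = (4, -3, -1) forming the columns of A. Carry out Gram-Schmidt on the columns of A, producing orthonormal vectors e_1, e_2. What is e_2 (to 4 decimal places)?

e_2 = (0.9247, 0.2312, -0.3023)

a_1 = (1, -4, 0); ‖a_1‖ = 4.1231, so e_1 = (0.2425, -0.9701, 0.0000).
e_1·a_2 = 0.2425·4 + (-0.9701)·(-3) + 0.0000·(-1) = 3.8806.
u_2 = a_2 − 3.8806·e_1 = (3.0588, 0.7647, -1.0000).
‖u_2‖ = 3.3077, so e_2 = (0.9247, 0.2312, -0.3023).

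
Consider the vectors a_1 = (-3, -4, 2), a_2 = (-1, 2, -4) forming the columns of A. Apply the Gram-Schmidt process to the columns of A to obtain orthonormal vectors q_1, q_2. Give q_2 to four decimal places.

q_2 = (-0.6020, 0.0531, -0.7967)

a_1 = (-3, -4, 2); ‖a_1‖ = 5.3852, so q_1 = (-0.5571, -0.7428, 0.3714).
q_1·a_2 = (-0.5571)·(-1) + (-0.7428)·2 + 0.3714·(-4) = -2.4140.
u_2 = a_2 + 2.4140·q_1 = (-2.3448, 0.2069, -3.1034).
‖u_2‖ = 3.8952, so q_2 = (-0.6020, 0.0531, -0.7967).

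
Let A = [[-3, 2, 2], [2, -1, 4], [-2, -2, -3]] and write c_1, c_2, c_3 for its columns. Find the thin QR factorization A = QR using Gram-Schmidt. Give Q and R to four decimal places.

e_1 = c_1/‖c_1‖ = (-3, 2, -2)/4.1231 = (-0.7276, 0.4851, -0.4851).
r_{12} = e_1·c_2 = -0.9701.
u_2 = c_2 + 0.9701·e_1 = (1.2941, -0.5294, -2.4706).
‖u_2‖ = 2.8388, so e_2 = (0.4559, -0.1865, -0.8703).
r_{13} = e_1·c_3 = 1.9403; r_{23} = e_2·c_3 = 2.7766.
u_3 = c_3 − 1.9403·e_1 − 2.7766·e_2 = (2.1460, 3.5766, 0.3577).
‖u_3‖ = 4.1864, so e_3 = (0.5126, 0.8544, 0.0854).

Q = [[-0.7276, 0.4559, 0.5126], [0.4851, -0.1865, 0.8544], [-0.4851, -0.8703, 0.0854]], R = [[4.1231, -0.9701, 1.9403], [0.0000, 2.8388, 2.7766], [0.0000, 0.0000, 4.1864]]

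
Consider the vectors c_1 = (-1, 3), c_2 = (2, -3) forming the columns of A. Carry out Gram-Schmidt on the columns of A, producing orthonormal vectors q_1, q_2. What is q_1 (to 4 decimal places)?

q_1 = (-0.3162, 0.9487)

c_1 = (-1, 3); ‖c_1‖ = 3.1623, so q_1 = (-0.3162, 0.9487).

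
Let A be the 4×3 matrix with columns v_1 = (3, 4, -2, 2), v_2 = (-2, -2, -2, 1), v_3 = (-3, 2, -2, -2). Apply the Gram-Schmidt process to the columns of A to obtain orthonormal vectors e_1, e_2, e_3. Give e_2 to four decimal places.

e_2 = (-0.3827, -0.3098, -0.7472, 0.4465)

v_1 = (3, 4, -2, 2); ‖v_1‖ = 5.7446, so e_1 = (0.5222, 0.6963, -0.3482, 0.3482).
e_1·v_2 = 0.5222·(-2) + 0.6963·(-2) + (-0.3482)·(-2) + 0.3482·1 = -1.3926.
u_2 = v_2 + 1.3926·e_1 = (-1.2727, -1.0303, -2.4848, 1.4848).
‖u_2‖ = 3.3257, so e_2 = (-0.3827, -0.3098, -0.7472, 0.4465).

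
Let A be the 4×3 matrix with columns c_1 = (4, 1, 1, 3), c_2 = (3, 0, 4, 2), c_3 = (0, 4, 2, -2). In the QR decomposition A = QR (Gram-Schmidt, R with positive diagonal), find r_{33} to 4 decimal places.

e_1 = c_1/‖c_1‖ = (4, 1, 1, 3)/5.1962 = (0.7698, 0.1925, 0.1925, 0.5774).
r_{12} = e_1·c_2 = 4.2339.
u_2 = c_2 − 4.2339·e_1 = (-0.2593, -0.8148, 3.1852, -0.4444).
‖u_2‖ = 3.3278, so e_2 = (-0.0779, -0.2449, 0.9572, -0.1336).
r_{13} = e_1·c_3 = 0.0000; r_{23} = e_2·c_3 = 1.2020.
u_3 = c_3 + 0.0000·e_1 − 1.2020·e_2 = (0.0936, 4.2943, 0.8495, -1.8395).
r_{33} = ‖u_3‖ = 4.7492.

r_{33} = 4.7492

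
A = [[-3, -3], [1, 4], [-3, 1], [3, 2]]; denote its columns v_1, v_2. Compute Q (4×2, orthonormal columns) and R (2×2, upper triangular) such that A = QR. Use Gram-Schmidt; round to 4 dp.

Q = [[-0.5669, -0.2815], [0.1890, 0.7507], [-0.5669, 0.5943], [0.5669, 0.0626]], R = [[5.2915, 3.0237], [0.0000, 4.5670]]

v_1 = (-3, 1, -3, 3); ‖v_1‖ = 5.2915, so e_1 = (-0.5669, 0.1890, -0.5669, 0.5669).
e_1·v_2 = (-0.5669)·(-3) + 0.1890·4 + (-0.5669)·1 + 0.5669·2 = 3.0237.
u_2 = v_2 − 3.0237·e_1 = (-1.2857, 3.4286, 2.7143, 0.2857).
‖u_2‖ = 4.5670, so e_2 = (-0.2815, 0.7507, 0.5943, 0.0626).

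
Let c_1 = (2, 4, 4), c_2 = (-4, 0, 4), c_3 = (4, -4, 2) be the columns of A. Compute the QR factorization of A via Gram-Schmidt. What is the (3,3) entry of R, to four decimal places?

r_{33} = 5.8209

c_1 = (2, 4, 4); ‖c_1‖ = 6.0000, so q_1 = (0.3333, 0.6667, 0.6667).
q_1·c_2 = 0.3333·(-4) + 0.6667·0 + 0.6667·4 = 1.3333.
u_2 = c_2 − 1.3333·q_1 = (-4.4444, -0.8889, 3.1111).
‖u_2‖ = 5.4975, so q_2 = (-0.8085, -0.1617, 0.5659).
q_1·c_3 = 0.3333·4 + 0.6667·(-4) + 0.6667·2 = 0.0000; q_2·c_3 = (-0.8085)·4 + (-0.1617)·(-4) + 0.5659·2 = -1.4552.
u_3 = c_3 + 0.0000·q_1 + 1.4552·q_2 = (2.8235, -4.2353, 2.8235).
r_{33} = ‖u_3‖ = 5.8209.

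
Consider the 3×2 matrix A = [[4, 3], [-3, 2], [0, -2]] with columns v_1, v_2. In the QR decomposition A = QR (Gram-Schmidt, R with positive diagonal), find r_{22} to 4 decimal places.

v_1 = (4, -3, 0); ‖v_1‖ = 5.0000, so q_1 = (0.8000, -0.6000, 0.0000).
q_1·v_2 = 0.8000·3 + (-0.6000)·2 + 0.0000·(-2) = 1.2000.
u_2 = v_2 − 1.2000·q_1 = (2.0400, 2.7200, -2.0000).
r_{22} = ‖u_2‖ = 3.9446.

r_{22} = 3.9446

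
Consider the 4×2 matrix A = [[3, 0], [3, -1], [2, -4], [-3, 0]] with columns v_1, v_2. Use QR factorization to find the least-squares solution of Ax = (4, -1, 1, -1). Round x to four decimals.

e_1 = v_1/‖v_1‖ = (3, 3, 2, -3)/5.5678 = (0.5388, 0.5388, 0.3592, -0.5388).
r_{12} = e_1·v_2 = -1.9757.
u_2 = v_2 + 1.9757·e_1 = (1.0645, 0.0645, -3.2903, -1.0645).
‖u_2‖ = 3.6189, so e_2 = (0.2942, 0.0178, -0.9092, -0.2942).
Qᵀb = (2.5145, 0.5437).
Back-substitute: x_2 = 0.5437/3.6189 = 0.1502.
x_1 = (2.5145 + 1.9757·0.1502)/5.5678 = 0.5049.

x = (0.5049, 0.1502)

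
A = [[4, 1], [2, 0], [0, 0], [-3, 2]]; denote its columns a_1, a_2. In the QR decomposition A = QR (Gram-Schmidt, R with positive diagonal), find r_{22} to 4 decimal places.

r_{22} = 2.2050

a_1 = (4, 2, 0, -3); ‖a_1‖ = 5.3852, so q_1 = (0.7428, 0.3714, 0.0000, -0.5571).
q_1·a_2 = 0.7428·1 + 0.3714·0 + 0.0000·0 + (-0.5571)·2 = -0.3714.
u_2 = a_2 + 0.3714·q_1 = (1.2759, 0.1379, 0.0000, 1.7931).
r_{22} = ‖u_2‖ = 2.2050.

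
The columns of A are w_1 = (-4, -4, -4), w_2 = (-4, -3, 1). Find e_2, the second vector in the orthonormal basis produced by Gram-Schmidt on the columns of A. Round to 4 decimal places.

e_2 = (-0.5345, -0.2673, 0.8018)

w_1 = (-4, -4, -4); ‖w_1‖ = 6.9282, so e_1 = (-0.5774, -0.5774, -0.5774).
e_1·w_2 = (-0.5774)·(-4) + (-0.5774)·(-3) + (-0.5774)·1 = 3.4641.
u_2 = w_2 − 3.4641·e_1 = (-2.0000, -1.0000, 3.0000).
‖u_2‖ = 3.7417, so e_2 = (-0.5345, -0.2673, 0.8018).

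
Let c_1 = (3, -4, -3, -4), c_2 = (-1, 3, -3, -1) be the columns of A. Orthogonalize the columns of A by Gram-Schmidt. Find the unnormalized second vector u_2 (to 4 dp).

u_2 = (-0.8800, 2.8400, -3.1200, -1.1600)

e_1 = c_1/‖c_1‖ = (3, -4, -3, -4)/7.0711 = (0.4243, -0.5657, -0.4243, -0.5657).
r_{12} = e_1·c_2 = -0.2828.
u_2 = c_2 + 0.2828·e_1 = (-0.8800, 2.8400, -3.1200, -1.1600).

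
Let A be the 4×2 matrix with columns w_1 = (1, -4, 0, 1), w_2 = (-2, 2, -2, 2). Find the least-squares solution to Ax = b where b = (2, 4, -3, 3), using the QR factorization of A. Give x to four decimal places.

q_1 = w_1/‖w_1‖ = (1, -4, 0, 1)/4.2426 = (0.2357, -0.9428, 0.0000, 0.2357).
r_{12} = q_1·w_2 = -1.8856.
u_2 = w_2 + 1.8856·q_1 = (-1.5556, 0.2222, -2.0000, 2.4444).
‖u_2‖ = 3.5277, so q_2 = (-0.4410, 0.0630, -0.5669, 0.6929).
Qᵀb = (-2.5927, 3.1497).
Back-substitute: x_2 = 3.1497/3.5277 = 0.8929.
x_1 = (-2.5927 + 1.8856·0.8929)/4.2426 = -0.2143.

x = (-0.2143, 0.8929)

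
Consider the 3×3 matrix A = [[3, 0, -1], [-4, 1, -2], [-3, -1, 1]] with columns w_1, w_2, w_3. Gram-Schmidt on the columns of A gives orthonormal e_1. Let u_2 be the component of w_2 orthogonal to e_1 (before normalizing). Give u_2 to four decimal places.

u_2 = (0.0882, 0.8824, -1.0882)

w_1 = (3, -4, -3); ‖w_1‖ = 5.8310, so e_1 = (0.5145, -0.6860, -0.5145).
e_1·w_2 = 0.5145·0 + (-0.6860)·1 + (-0.5145)·(-1) = -0.1715.
u_2 = w_2 + 0.1715·e_1 = (0.0882, 0.8824, -1.0882).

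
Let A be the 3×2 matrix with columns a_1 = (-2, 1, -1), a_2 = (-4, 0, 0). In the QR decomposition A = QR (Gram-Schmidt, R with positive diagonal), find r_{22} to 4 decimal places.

q_1 = a_1/‖a_1‖ = (-2, 1, -1)/2.4495 = (-0.8165, 0.4082, -0.4082).
r_{12} = q_1·a_2 = 3.2660.
u_2 = a_2 − 3.2660·q_1 = (-1.3333, -1.3333, 1.3333).
r_{22} = ‖u_2‖ = 2.3094.

r_{22} = 2.3094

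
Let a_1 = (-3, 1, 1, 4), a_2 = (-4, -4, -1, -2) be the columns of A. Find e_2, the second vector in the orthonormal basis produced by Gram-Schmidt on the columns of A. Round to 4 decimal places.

a_1 = (-3, 1, 1, 4); ‖a_1‖ = 5.1962, so e_1 = (-0.5774, 0.1925, 0.1925, 0.7698).
e_1·a_2 = (-0.5774)·(-4) + 0.1925·(-4) + 0.1925·(-1) + 0.7698·(-2) = -0.1925.
u_2 = a_2 + 0.1925·e_1 = (-4.1111, -3.9630, -0.9630, -1.8519).
‖u_2‖ = 6.0797, so e_2 = (-0.6762, -0.6518, -0.1584, -0.3046).

e_2 = (-0.6762, -0.6518, -0.1584, -0.3046)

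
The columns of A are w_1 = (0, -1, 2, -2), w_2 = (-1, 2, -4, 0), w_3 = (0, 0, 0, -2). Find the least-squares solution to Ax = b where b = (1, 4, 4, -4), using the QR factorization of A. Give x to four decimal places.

w_1 = (0, -1, 2, -2); ‖w_1‖ = 3.0000, so q_1 = (0.0000, -0.3333, 0.6667, -0.6667).
q_1·w_2 = 0.0000·(-1) + (-0.3333)·2 + 0.6667·(-4) + (-0.6667)·0 = -3.3333.
u_2 = w_2 + 3.3333·q_1 = (-1.0000, 0.8889, -1.7778, -2.2222).
‖u_2‖ = 3.1447, so q_2 = (-0.3180, 0.2827, -0.5653, -0.7067).
q_1·w_3 = 0.0000·0 + (-0.3333)·0 + 0.6667·0 + (-0.6667)·(-2) = 1.3333; q_2·w_3 = (-0.3180)·0 + 0.2827·0 + (-0.5653)·0 + (-0.7067)·(-2) = 1.4133.
u_3 = w_3 − 1.3333·q_1 − 1.4133·q_2 = (0.4494, 0.0449, -0.0899, -0.1124).
‖u_3‖ = 0.4740, so q_3 = (0.9481, 0.0948, -0.1896, -0.2370).
Qᵀb = (4.0000, 1.3780, 1.5169).
Back-substitute: x_3 = 1.5169/0.4740 = 3.2000.
x_2 = (1.3780 − 1.4133·3.2000)/3.1447 = -1.0000.
x_1 = (4.0000 + 3.3333·(-1.0000) − 1.3333·3.2000)/3.0000 = -1.2000.

x = (-1.2000, -1.0000, 3.2000)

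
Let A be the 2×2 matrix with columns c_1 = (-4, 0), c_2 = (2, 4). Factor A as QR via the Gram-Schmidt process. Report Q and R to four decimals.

Q = [[-1.0000, 0.0000], [0.0000, 1.0000]], R = [[4.0000, -2.0000], [0.0000, 4.0000]]

c_1 = (-4, 0); ‖c_1‖ = 4.0000, so q_1 = (-1.0000, 0.0000).
q_1·c_2 = (-1.0000)·2 + 0.0000·4 = -2.0000.
u_2 = c_2 + 2.0000·q_1 = (0.0000, 4.0000).
‖u_2‖ = 4.0000, so q_2 = (0.0000, 1.0000).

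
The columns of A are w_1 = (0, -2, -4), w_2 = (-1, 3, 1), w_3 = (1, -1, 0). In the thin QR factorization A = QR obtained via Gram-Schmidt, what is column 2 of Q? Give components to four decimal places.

e_2 = (-0.4082, 0.8165, -0.4082)

e_1 = w_1/‖w_1‖ = (0, -2, -4)/4.4721 = (0.0000, -0.4472, -0.8944).
r_{12} = e_1·w_2 = -2.2361.
u_2 = w_2 + 2.2361·e_1 = (-1.0000, 2.0000, -1.0000).
‖u_2‖ = 2.4495, so e_2 = (-0.4082, 0.8165, -0.4082).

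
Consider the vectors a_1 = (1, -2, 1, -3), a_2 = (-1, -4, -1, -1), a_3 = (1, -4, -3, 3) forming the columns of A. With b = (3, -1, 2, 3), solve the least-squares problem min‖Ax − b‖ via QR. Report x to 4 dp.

a_1 = (1, -2, 1, -3); ‖a_1‖ = 3.8730, so q_1 = (0.2582, -0.5164, 0.2582, -0.7746).
q_1·a_2 = 0.2582·(-1) + (-0.5164)·(-4) + 0.2582·(-1) + (-0.7746)·(-1) = 2.3238.
u_2 = a_2 − 2.3238·q_1 = (-1.6000, -2.8000, -1.6000, 0.8000).
‖u_2‖ = 3.6878, so q_2 = (-0.4339, -0.7593, -0.4339, 0.2169).
q_1·a_3 = 0.2582·1 + (-0.5164)·(-4) + 0.2582·(-3) + (-0.7746)·3 = -0.7746; q_2·a_3 = (-0.4339)·1 + (-0.7593)·(-4) + (-0.4339)·(-3) + 0.2169·3 = 4.5555.
u_3 = a_3 + 0.7746·q_1 − 4.5555·q_2 = (3.1765, -0.9412, -0.8235, 1.4118).
‖u_3‖ = 3.6942, so q_3 = (0.8599, -0.2548, -0.2229, 0.3822).
Qᵀb = (-0.5164, -0.7593, 3.5350).
Back-substitute: x_3 = 3.5350/3.6942 = 0.9569.
x_2 = (-0.7593 − 4.5555·0.9569)/3.6878 = -1.3879.
x_1 = (-0.5164 − 2.3238·(-1.3879) + 0.7746·0.9569)/3.8730 = 0.8908.

x = (0.8908, -1.3879, 0.9569)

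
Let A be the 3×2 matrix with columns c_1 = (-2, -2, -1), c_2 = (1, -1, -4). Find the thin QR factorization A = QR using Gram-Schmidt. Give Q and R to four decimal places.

Q = [[-0.6667, 0.4690], [-0.6667, -0.0276], [-0.3333, -0.8828]], R = [[3.0000, 1.3333], [0.0000, 4.0277]]

c_1 = (-2, -2, -1); ‖c_1‖ = 3.0000, so e_1 = (-0.6667, -0.6667, -0.3333).
e_1·c_2 = (-0.6667)·1 + (-0.6667)·(-1) + (-0.3333)·(-4) = 1.3333.
u_2 = c_2 − 1.3333·e_1 = (1.8889, -0.1111, -3.5556).
‖u_2‖ = 4.0277, so e_2 = (0.4690, -0.0276, -0.8828).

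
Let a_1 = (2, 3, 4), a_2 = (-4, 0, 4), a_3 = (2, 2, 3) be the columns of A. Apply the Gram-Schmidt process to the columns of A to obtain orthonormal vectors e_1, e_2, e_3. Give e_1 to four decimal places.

e_1 = (0.3714, 0.5571, 0.7428)

a_1 = (2, 3, 4); ‖a_1‖ = 5.3852, so e_1 = (0.3714, 0.5571, 0.7428).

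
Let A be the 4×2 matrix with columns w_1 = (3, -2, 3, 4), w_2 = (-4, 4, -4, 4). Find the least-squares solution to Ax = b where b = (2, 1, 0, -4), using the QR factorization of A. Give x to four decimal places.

w_1 = (3, -2, 3, 4); ‖w_1‖ = 6.1644, so e_1 = (0.4867, -0.3244, 0.4867, 0.6489).
e_1·w_2 = 0.4867·(-4) + (-0.3244)·4 + 0.4867·(-4) + 0.6489·4 = -2.5955.
u_2 = w_2 + 2.5955·e_1 = (-2.7368, 3.1579, -2.7368, 5.6842).
‖u_2‖ = 7.5672, so e_2 = (-0.3617, 0.4173, -0.3617, 0.7512).
Qᵀb = (-1.9467, -3.3107).
Back-substitute: x_2 = -3.3107/7.5672 = -0.4375.
x_1 = (-1.9467 + 2.5955·(-0.4375))/6.1644 = -0.5000.

x = (-0.5000, -0.4375)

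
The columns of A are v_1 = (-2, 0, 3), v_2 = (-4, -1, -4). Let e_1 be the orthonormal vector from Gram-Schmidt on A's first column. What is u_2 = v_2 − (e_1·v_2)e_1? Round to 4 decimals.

v_1 = (-2, 0, 3); ‖v_1‖ = 3.6056, so e_1 = (-0.5547, 0.0000, 0.8321).
e_1·v_2 = (-0.5547)·(-4) + 0.0000·(-1) + 0.8321·(-4) = -1.1094.
u_2 = v_2 + 1.1094·e_1 = (-4.6154, -1.0000, -3.0769).

u_2 = (-4.6154, -1.0000, -3.0769)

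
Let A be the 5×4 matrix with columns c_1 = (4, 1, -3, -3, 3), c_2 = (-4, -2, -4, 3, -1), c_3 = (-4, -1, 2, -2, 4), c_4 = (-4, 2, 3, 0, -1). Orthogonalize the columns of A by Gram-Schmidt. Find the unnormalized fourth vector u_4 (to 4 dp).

q_1 = c_1/‖c_1‖ = (4, 1, -3, -3, 3)/6.6332 = (0.6030, 0.1508, -0.4523, -0.4523, 0.4523).
r_{12} = q_1·c_2 = -2.7136.
u_2 = c_2 + 2.7136·q_1 = (-2.3636, -1.5909, -5.2273, 1.7727, 0.2273).
‖u_2‖ = 6.2158, so q_2 = (-0.3803, -0.2559, -0.8410, 0.2852, 0.0366).
r_{13} = q_1·c_3 = -0.7538; r_{23} = q_2·c_3 = -0.3291.
u_3 = c_3 + 0.7538·q_1 + 0.3291·q_2 = (-3.6706, -0.9706, 1.3824, -2.2471, 4.3529).
‖u_3‖ = 6.3501, so q_3 = (-0.5780, -0.1528, 0.2177, -0.3539, 0.6855).
r_{14} = q_1·c_4 = -3.9196; r_{24} = q_2·c_4 = -1.5503; r_{34} = q_3·c_4 = 1.9740.
u_4 = c_4 + 3.9196·q_1 + 1.5503·q_2 − 1.9740·q_3 = (-1.0848, 2.4958, -0.5062, -0.6320, -0.5238).

u_4 = (-1.0848, 2.4958, -0.5062, -0.6320, -0.5238)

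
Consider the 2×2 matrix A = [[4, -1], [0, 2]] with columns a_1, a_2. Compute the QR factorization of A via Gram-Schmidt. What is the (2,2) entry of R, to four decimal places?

r_{22} = 2.0000

q_1 = a_1/‖a_1‖ = (4, 0)/4.0000 = (1.0000, 0.0000).
r_{12} = q_1·a_2 = -1.0000.
u_2 = a_2 + 1.0000·q_1 = (0.0000, 2.0000).
r_{22} = ‖u_2‖ = 2.0000.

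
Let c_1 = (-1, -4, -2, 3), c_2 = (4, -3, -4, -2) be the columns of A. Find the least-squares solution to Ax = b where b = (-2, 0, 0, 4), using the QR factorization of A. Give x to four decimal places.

x = (0.6320, -0.4960)

e_1 = c_1/‖c_1‖ = (-1, -4, -2, 3)/5.4772 = (-0.1826, -0.7303, -0.3651, 0.5477).
r_{12} = e_1·c_2 = 1.8257.
u_2 = c_2 − 1.8257·e_1 = (4.3333, -1.6667, -3.3333, -3.0000).
‖u_2‖ = 6.4550, so e_2 = (0.6713, -0.2582, -0.5164, -0.4648).
Qᵀb = (2.5560, -3.2017).
Back-substitute: x_2 = -3.2017/6.4550 = -0.4960.
x_1 = (2.5560 − 1.8257·(-0.4960))/5.4772 = 0.6320.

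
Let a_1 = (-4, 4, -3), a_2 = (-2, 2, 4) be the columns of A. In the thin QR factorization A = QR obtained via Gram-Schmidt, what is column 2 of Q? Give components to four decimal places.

e_2 = (-0.3313, 0.3313, 0.8835)

a_1 = (-4, 4, -3); ‖a_1‖ = 6.4031, so e_1 = (-0.6247, 0.6247, -0.4685).
e_1·a_2 = (-0.6247)·(-2) + 0.6247·2 + (-0.4685)·4 = 0.6247.
u_2 = a_2 − 0.6247·e_1 = (-1.6098, 1.6098, 4.2927).
‖u_2‖ = 4.8590, so e_2 = (-0.3313, 0.3313, 0.8835).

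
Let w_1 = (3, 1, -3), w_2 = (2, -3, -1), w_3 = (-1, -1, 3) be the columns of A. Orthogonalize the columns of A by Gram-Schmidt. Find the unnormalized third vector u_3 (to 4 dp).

u_3 = (0.8696, 0.2609, 0.9565)

w_1 = (3, 1, -3); ‖w_1‖ = 4.3589, so q_1 = (0.6882, 0.2294, -0.6882).
q_1·w_2 = 0.6882·2 + 0.2294·(-3) + (-0.6882)·(-1) = 1.3765.
u_2 = w_2 − 1.3765·q_1 = (1.0526, -3.3158, -0.0526).
‖u_2‖ = 3.4793, so q_2 = (0.3025, -0.9530, -0.0151).
q_1·w_3 = 0.6882·(-1) + 0.2294·(-1) + (-0.6882)·3 = -2.9824; q_2·w_3 = 0.3025·(-1) + (-0.9530)·(-1) + (-0.0151)·3 = 0.6051.
u_3 = w_3 + 2.9824·q_1 − 0.6051·q_2 = (0.8696, 0.2609, 0.9565).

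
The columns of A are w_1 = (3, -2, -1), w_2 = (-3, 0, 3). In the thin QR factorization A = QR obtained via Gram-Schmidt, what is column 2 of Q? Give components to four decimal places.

q_2 = (-0.1543, -0.6172, 0.7715)

q_1 = w_1/‖w_1‖ = (3, -2, -1)/3.7417 = (0.8018, -0.5345, -0.2673).
r_{12} = q_1·w_2 = -3.2071.
u_2 = w_2 + 3.2071·q_1 = (-0.4286, -1.7143, 2.1429).
‖u_2‖ = 2.7775, so q_2 = (-0.1543, -0.6172, 0.7715).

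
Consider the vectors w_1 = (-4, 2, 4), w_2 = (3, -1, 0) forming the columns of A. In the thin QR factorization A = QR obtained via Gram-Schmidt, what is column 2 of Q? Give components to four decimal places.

w_1 = (-4, 2, 4); ‖w_1‖ = 6.0000, so e_1 = (-0.6667, 0.3333, 0.6667).
e_1·w_2 = (-0.6667)·3 + 0.3333·(-1) + 0.6667·0 = -2.3333.
u_2 = w_2 + 2.3333·e_1 = (1.4444, -0.2222, 1.5556).
‖u_2‖ = 2.1344, so e_2 = (0.6768, -0.1041, 0.7288).

e_2 = (0.6768, -0.1041, 0.7288)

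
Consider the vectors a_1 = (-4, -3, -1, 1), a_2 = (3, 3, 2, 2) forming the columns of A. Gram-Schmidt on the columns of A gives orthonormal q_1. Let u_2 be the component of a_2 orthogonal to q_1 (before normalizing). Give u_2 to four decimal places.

u_2 = (-0.1111, 0.6667, 1.2222, 2.7778)

a_1 = (-4, -3, -1, 1); ‖a_1‖ = 5.1962, so q_1 = (-0.7698, -0.5774, -0.1925, 0.1925).
q_1·a_2 = (-0.7698)·3 + (-0.5774)·3 + (-0.1925)·2 + 0.1925·2 = -4.0415.
u_2 = a_2 + 4.0415·q_1 = (-0.1111, 0.6667, 1.2222, 2.7778).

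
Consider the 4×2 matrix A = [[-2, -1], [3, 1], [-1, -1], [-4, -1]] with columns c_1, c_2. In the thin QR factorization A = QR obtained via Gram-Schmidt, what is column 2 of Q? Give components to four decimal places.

q_2 = (-0.4082, 0.0000, -0.8165, 0.4082)

c_1 = (-2, 3, -1, -4); ‖c_1‖ = 5.4772, so q_1 = (-0.3651, 0.5477, -0.1826, -0.7303).
q_1·c_2 = (-0.3651)·(-1) + 0.5477·1 + (-0.1826)·(-1) + (-0.7303)·(-1) = 1.8257.
u_2 = c_2 − 1.8257·q_1 = (-0.3333, 0.0000, -0.6667, 0.3333).
‖u_2‖ = 0.8165, so q_2 = (-0.4082, 0.0000, -0.8165, 0.4082).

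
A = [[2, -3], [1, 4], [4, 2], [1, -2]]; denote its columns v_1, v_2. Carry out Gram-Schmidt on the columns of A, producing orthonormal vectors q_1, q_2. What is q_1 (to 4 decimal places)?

q_1 = (0.4264, 0.2132, 0.8528, 0.2132)

q_1 = v_1/‖v_1‖ = (2, 1, 4, 1)/4.6904 = (0.4264, 0.2132, 0.8528, 0.2132).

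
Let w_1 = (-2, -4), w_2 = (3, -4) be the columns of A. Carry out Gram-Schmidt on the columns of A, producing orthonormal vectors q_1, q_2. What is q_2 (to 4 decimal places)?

q_2 = (0.8944, -0.4472)

q_1 = w_1/‖w_1‖ = (-2, -4)/4.4721 = (-0.4472, -0.8944).
r_{12} = q_1·w_2 = 2.2361.
u_2 = w_2 − 2.2361·q_1 = (4.0000, -2.0000).
‖u_2‖ = 4.4721, so q_2 = (0.8944, -0.4472).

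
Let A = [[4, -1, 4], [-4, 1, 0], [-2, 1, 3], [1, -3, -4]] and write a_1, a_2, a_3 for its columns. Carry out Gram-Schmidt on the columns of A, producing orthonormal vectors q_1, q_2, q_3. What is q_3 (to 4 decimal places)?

q_3 = (0.6411, 0.3316, 0.6809, 0.1238)

a_1 = (4, -4, -2, 1); ‖a_1‖ = 6.0828, so q_1 = (0.6576, -0.6576, -0.3288, 0.1644).
q_1·a_2 = 0.6576·(-1) + (-0.6576)·1 + (-0.3288)·1 + 0.1644·(-3) = -2.1372.
u_2 = a_2 + 2.1372·q_1 = (0.4054, -0.4054, 0.2973, -2.6486).
‖u_2‖ = 2.7262, so q_2 = (0.1487, -0.1487, 0.1090, -0.9715).
q_1·a_3 = 0.6576·4 + (-0.6576)·0 + (-0.3288)·3 + 0.1644·(-4) = 0.9864; q_2·a_3 = 0.1487·4 + (-0.1487)·0 + 0.1090·3 + (-0.9715)·(-4) = 4.8081.
u_3 = a_3 − 0.9864·q_1 − 4.8081·q_2 = (2.6364, 1.3636, 2.8000, 0.5091).
‖u_3‖ = 4.1121, so q_3 = (0.6411, 0.3316, 0.6809, 0.1238).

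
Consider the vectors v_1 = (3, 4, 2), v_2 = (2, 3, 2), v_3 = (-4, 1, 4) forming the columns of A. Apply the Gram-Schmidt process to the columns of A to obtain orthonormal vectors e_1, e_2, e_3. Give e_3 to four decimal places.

e_1 = v_1/‖v_1‖ = (3, 4, 2)/5.3852 = (0.5571, 0.7428, 0.3714).
r_{12} = e_1·v_2 = 4.0853.
u_2 = v_2 − 4.0853·e_1 = (-0.2759, -0.0345, 0.4828).
‖u_2‖ = 0.5571, so e_2 = (-0.4952, -0.0619, 0.8666).
r_{13} = e_1·v_3 = 0.0000; r_{23} = e_2·v_3 = 5.3852.
u_3 = v_3 + 0.0000·e_1 − 5.3852·e_2 = (-1.3333, 1.3333, -0.6667).
‖u_3‖ = 2.0000, so e_3 = (-0.6667, 0.6667, -0.3333).

e_3 = (-0.6667, 0.6667, -0.3333)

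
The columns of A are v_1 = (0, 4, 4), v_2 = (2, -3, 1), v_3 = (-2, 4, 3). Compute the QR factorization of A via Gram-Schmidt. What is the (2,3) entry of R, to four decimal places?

r_{23} = -1.7321

q_1 = v_1/‖v_1‖ = (0, 4, 4)/5.6569 = (0.0000, 0.7071, 0.7071).
r_{12} = q_1·v_2 = -1.4142.
u_2 = v_2 + 1.4142·q_1 = (2.0000, -2.0000, 2.0000).
‖u_2‖ = 3.4641, so q_2 = (0.5774, -0.5774, 0.5774).
r_{23} = q_2·v_3 = -1.7321.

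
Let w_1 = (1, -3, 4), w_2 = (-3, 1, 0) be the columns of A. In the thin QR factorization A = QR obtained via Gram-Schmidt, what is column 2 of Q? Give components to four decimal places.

w_1 = (1, -3, 4); ‖w_1‖ = 5.0990, so e_1 = (0.1961, -0.5883, 0.7845).
e_1·w_2 = 0.1961·(-3) + (-0.5883)·1 + 0.7845·0 = -1.1767.
u_2 = w_2 + 1.1767·e_1 = (-2.7692, 0.3077, 0.9231).
‖u_2‖ = 2.9352, so e_2 = (-0.9435, 0.1048, 0.3145).

e_2 = (-0.9435, 0.1048, 0.3145)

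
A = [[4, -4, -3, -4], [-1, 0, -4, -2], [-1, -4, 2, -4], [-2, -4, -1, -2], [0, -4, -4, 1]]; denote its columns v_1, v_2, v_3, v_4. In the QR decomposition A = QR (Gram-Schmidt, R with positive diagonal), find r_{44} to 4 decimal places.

v_1 = (4, -1, -1, -2, 0); ‖v_1‖ = 4.6904, so q_1 = (0.8528, -0.2132, -0.2132, -0.4264, 0.0000).
q_1·v_2 = 0.8528·(-4) + (-0.2132)·0 + (-0.2132)·(-4) + (-0.4264)·(-4) + 0.0000·(-4) = -0.8528.
u_2 = v_2 + 0.8528·q_1 = (-3.2727, -0.1818, -4.1818, -4.3636, -4.0000).
‖u_2‖ = 7.9544, so q_2 = (-0.4114, -0.0229, -0.5257, -0.5486, -0.5029).
q_1·v_3 = 0.8528·(-3) + (-0.2132)·(-4) + (-0.2132)·2 + (-0.4264)·(-1) + 0.0000·(-4) = -1.7056; q_2·v_3 = (-0.4114)·(-3) + (-0.0229)·(-4) + (-0.5257)·2 + (-0.5486)·(-1) + (-0.5029)·(-4) = 2.8343.
u_3 = v_3 + 1.7056·q_1 − 2.8343·q_2 = (-0.3793, -4.2989, 3.1264, -0.1724, -2.5747).
‖u_3‖ = 5.9209, so q_3 = (-0.0641, -0.7260, 0.5280, -0.0291, -0.4348).
q_1·v_4 = 0.8528·(-4) + (-0.2132)·(-2) + (-0.2132)·(-4) + (-0.4264)·(-2) + 0.0000·1 = -1.2792; q_2·v_4 = (-0.4114)·(-4) + (-0.0229)·(-2) + (-0.5257)·(-4) + (-0.5486)·(-2) + (-0.5029)·1 = 4.3886; q_3·v_4 = (-0.0641)·(-4) + (-0.7260)·(-2) + 0.5280·(-4) + (-0.0291)·(-2) + (-0.4348)·1 = -0.7804.
u_4 = v_4 + 1.2792·q_1 − 4.3886·q_2 + 0.7804·q_3 = (-1.1534, -2.7390, -1.5534, -0.1607, 2.8675).
r_{44} = ‖u_4‖ = 4.4152.

r_{44} = 4.4152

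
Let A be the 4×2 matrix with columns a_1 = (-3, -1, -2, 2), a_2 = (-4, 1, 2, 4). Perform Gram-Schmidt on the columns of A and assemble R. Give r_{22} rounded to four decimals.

a_1 = (-3, -1, -2, 2); ‖a_1‖ = 4.2426, so e_1 = (-0.7071, -0.2357, -0.4714, 0.4714).
e_1·a_2 = (-0.7071)·(-4) + (-0.2357)·1 + (-0.4714)·2 + 0.4714·4 = 3.5355.
u_2 = a_2 − 3.5355·e_1 = (-1.5000, 1.8333, 3.6667, 2.3333).
r_{22} = ‖u_2‖ = 4.9497.

r_{22} = 4.9497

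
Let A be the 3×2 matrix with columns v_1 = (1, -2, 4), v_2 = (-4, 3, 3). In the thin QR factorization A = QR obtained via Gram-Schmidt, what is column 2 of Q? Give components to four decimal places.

q_2 = (-0.7043, 0.5487, 0.4504)

v_1 = (1, -2, 4); ‖v_1‖ = 4.5826, so q_1 = (0.2182, -0.4364, 0.8729).
q_1·v_2 = 0.2182·(-4) + (-0.4364)·3 + 0.8729·3 = 0.4364.
u_2 = v_2 − 0.4364·q_1 = (-4.0952, 3.1905, 2.6190).
‖u_2‖ = 5.8146, so q_2 = (-0.7043, 0.5487, 0.4504).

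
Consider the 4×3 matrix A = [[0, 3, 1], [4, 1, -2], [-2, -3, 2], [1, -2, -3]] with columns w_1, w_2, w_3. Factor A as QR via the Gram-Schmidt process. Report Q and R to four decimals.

w_1 = (0, 4, -2, 1); ‖w_1‖ = 4.5826, so q_1 = (0.0000, 0.8729, -0.4364, 0.2182).
q_1·w_2 = 0.0000·3 + 0.8729·1 + (-0.4364)·(-3) + 0.2182·(-2) = 1.7457.
u_2 = w_2 − 1.7457·q_1 = (3.0000, -0.5238, -2.2381, -2.3810).
‖u_2‖ = 4.4668, so q_2 = (0.6716, -0.1173, -0.5011, -0.5330).
q_1·w_3 = 0.0000·1 + 0.8729·(-2) + (-0.4364)·2 + 0.2182·(-3) = -3.2733; q_2·w_3 = 0.6716·1 + (-0.1173)·(-2) + (-0.5011)·2 + (-0.5330)·(-3) = 1.5032.
u_3 = w_3 + 3.2733·q_1 − 1.5032·q_2 = (-0.0095, 1.0334, 1.3246, -1.4845).
‖u_3‖ = 2.2419, so q_3 = (-0.0043, 0.4609, 0.5908, -0.6621).

Q = [[0.0000, 0.6716, -0.0043], [0.8729, -0.1173, 0.4609], [-0.4364, -0.5011, 0.5908], [0.2182, -0.5330, -0.6621]], R = [[4.5826, 1.7457, -3.2733], [0.0000, 4.4668, 1.5032], [0.0000, 0.0000, 2.2419]]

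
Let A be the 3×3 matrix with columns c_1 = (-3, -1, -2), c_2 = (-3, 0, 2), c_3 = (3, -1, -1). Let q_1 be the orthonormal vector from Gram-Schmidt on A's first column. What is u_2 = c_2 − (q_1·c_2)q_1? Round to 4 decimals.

u_2 = (-1.9286, 0.3571, 2.7143)

q_1 = c_1/‖c_1‖ = (-3, -1, -2)/3.7417 = (-0.8018, -0.2673, -0.5345).
r_{12} = q_1·c_2 = 1.3363.
u_2 = c_2 − 1.3363·q_1 = (-1.9286, 0.3571, 2.7143).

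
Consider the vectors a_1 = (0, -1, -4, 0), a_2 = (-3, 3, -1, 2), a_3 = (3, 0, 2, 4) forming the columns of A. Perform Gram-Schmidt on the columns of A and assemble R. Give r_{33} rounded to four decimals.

r_{33} = 4.9956

a_1 = (0, -1, -4, 0); ‖a_1‖ = 4.1231, so e_1 = (0.0000, -0.2425, -0.9701, 0.0000).
e_1·a_2 = 0.0000·(-3) + (-0.2425)·3 + (-0.9701)·(-1) + 0.0000·2 = 0.2425.
u_2 = a_2 − 0.2425·e_1 = (-3.0000, 3.0588, -0.7647, 2.0000).
‖u_2‖ = 4.7897, so e_2 = (-0.6263, 0.6386, -0.1597, 0.4176).
e_1·a_3 = 0.0000·3 + (-0.2425)·0 + (-0.9701)·2 + 0.0000·4 = -1.9403; e_2·a_3 = (-0.6263)·3 + 0.6386·0 + (-0.1597)·2 + 0.4176·4 = -0.5281.
u_3 = a_3 + 1.9403·e_1 + 0.5281·e_2 = (2.6692, -0.1333, 0.0333, 4.2205).
r_{33} = ‖u_3‖ = 4.9956.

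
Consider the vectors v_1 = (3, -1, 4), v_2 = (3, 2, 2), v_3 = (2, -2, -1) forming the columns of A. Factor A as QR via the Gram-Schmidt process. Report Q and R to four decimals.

Q = [[0.5883, 0.4393, 0.6788], [-0.1961, 0.8920, -0.4073], [0.7845, -0.1065, -0.6110]], R = [[5.0990, 2.9417, 0.7845], [0.0000, 2.8890, -0.7988], [0.0000, 0.0000, 2.7833]]

v_1 = (3, -1, 4); ‖v_1‖ = 5.0990, so e_1 = (0.5883, -0.1961, 0.7845).
e_1·v_2 = 0.5883·3 + (-0.1961)·2 + 0.7845·2 = 2.9417.
u_2 = v_2 − 2.9417·e_1 = (1.2692, 2.5769, -0.3077).
‖u_2‖ = 2.8890, so e_2 = (0.4393, 0.8920, -0.1065).
e_1·v_3 = 0.5883·2 + (-0.1961)·(-2) + 0.7845·(-1) = 0.7845; e_2·v_3 = 0.4393·2 + 0.8920·(-2) + (-0.1065)·(-1) = -0.7988.
u_3 = v_3 − 0.7845·e_1 + 0.7988·e_2 = (1.8894, -1.1336, -1.7005).
‖u_3‖ = 2.7833, so e_3 = (0.6788, -0.4073, -0.6110).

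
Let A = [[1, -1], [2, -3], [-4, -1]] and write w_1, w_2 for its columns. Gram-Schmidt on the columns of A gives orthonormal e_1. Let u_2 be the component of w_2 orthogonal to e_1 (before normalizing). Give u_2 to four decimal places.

e_1 = w_1/‖w_1‖ = (1, 2, -4)/4.5826 = (0.2182, 0.4364, -0.8729).
r_{12} = e_1·w_2 = -0.6547.
u_2 = w_2 + 0.6547·e_1 = (-0.8571, -2.7143, -1.5714).

u_2 = (-0.8571, -2.7143, -1.5714)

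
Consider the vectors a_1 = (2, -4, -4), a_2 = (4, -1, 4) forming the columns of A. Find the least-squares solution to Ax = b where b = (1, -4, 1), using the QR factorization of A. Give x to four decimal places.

x = (0.4352, 0.4164)

a_1 = (2, -4, -4); ‖a_1‖ = 6.0000, so e_1 = (0.3333, -0.6667, -0.6667).
e_1·a_2 = 0.3333·4 + (-0.6667)·(-1) + (-0.6667)·4 = -0.6667.
u_2 = a_2 + 0.6667·e_1 = (4.2222, -1.4444, 3.5556).
‖u_2‖ = 5.7057, so e_2 = (0.7400, -0.2532, 0.6232).
Qᵀb = (2.3333, 2.3758).
Back-substitute: x_2 = 2.3758/5.7057 = 0.4164.
x_1 = (2.3333 + 0.6667·0.4164)/6.0000 = 0.4352.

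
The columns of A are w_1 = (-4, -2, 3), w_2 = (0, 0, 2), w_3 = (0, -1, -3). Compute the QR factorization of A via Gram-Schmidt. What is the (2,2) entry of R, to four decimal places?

r_{22} = 1.6609

q_1 = w_1/‖w_1‖ = (-4, -2, 3)/5.3852 = (-0.7428, -0.3714, 0.5571).
r_{12} = q_1·w_2 = 1.1142.
u_2 = w_2 − 1.1142·q_1 = (0.8276, 0.4138, 1.3793).
r_{22} = ‖u_2‖ = 1.6609.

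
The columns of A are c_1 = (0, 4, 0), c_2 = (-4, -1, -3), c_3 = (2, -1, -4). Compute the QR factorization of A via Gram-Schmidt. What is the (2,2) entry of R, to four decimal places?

c_1 = (0, 4, 0); ‖c_1‖ = 4.0000, so q_1 = (0.0000, 1.0000, 0.0000).
q_1·c_2 = 0.0000·(-4) + 1.0000·(-1) + 0.0000·(-3) = -1.0000.
u_2 = c_2 + 1.0000·q_1 = (-4.0000, 0.0000, -3.0000).
r_{22} = ‖u_2‖ = 5.0000.

r_{22} = 5.0000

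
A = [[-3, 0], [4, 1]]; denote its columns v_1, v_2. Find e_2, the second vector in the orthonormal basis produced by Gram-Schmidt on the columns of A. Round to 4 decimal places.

e_1 = v_1/‖v_1‖ = (-3, 4)/5.0000 = (-0.6000, 0.8000).
r_{12} = e_1·v_2 = 0.8000.
u_2 = v_2 − 0.8000·e_1 = (0.4800, 0.3600).
‖u_2‖ = 0.6000, so e_2 = (0.8000, 0.6000).

e_2 = (0.8000, 0.6000)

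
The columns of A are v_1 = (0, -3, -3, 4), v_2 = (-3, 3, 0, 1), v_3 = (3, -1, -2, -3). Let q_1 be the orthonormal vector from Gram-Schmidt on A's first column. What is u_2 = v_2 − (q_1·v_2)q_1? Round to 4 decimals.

v_1 = (0, -3, -3, 4); ‖v_1‖ = 5.8310, so q_1 = (0.0000, -0.5145, -0.5145, 0.6860).
q_1·v_2 = 0.0000·(-3) + (-0.5145)·3 + (-0.5145)·0 + 0.6860·1 = -0.8575.
u_2 = v_2 + 0.8575·q_1 = (-3.0000, 2.5588, -0.4412, 1.5882).

u_2 = (-3.0000, 2.5588, -0.4412, 1.5882)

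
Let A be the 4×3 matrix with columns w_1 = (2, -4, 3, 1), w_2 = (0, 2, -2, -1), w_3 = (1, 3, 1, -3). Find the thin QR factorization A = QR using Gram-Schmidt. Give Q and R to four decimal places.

e_1 = w_1/‖w_1‖ = (2, -4, 3, 1)/5.4772 = (0.3651, -0.7303, 0.5477, 0.1826).
r_{12} = e_1·w_2 = -2.7386.
u_2 = w_2 + 2.7386·e_1 = (1.0000, 0.0000, -0.5000, -0.5000).
‖u_2‖ = 1.2247, so e_2 = (0.8165, 0.0000, -0.4082, -0.4082).
r_{13} = e_1·w_3 = -1.8257; r_{23} = e_2·w_3 = 1.6330.
u_3 = w_3 + 1.8257·e_1 − 1.6330·e_2 = (0.3333, 1.6667, 2.6667, -2.0000).
‖u_3‖ = 3.7417, so e_3 = (0.0891, 0.4454, 0.7127, -0.5345).

Q = [[0.3651, 0.8165, 0.0891], [-0.7303, 0.0000, 0.4454], [0.5477, -0.4082, 0.7127], [0.1826, -0.4082, -0.5345]], R = [[5.4772, -2.7386, -1.8257], [0.0000, 1.2247, 1.6330], [0.0000, 0.0000, 3.7417]]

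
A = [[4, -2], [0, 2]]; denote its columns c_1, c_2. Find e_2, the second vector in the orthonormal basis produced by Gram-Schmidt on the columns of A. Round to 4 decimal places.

e_1 = c_1/‖c_1‖ = (4, 0)/4.0000 = (1.0000, 0.0000).
r_{12} = e_1·c_2 = -2.0000.
u_2 = c_2 + 2.0000·e_1 = (0.0000, 2.0000).
‖u_2‖ = 2.0000, so e_2 = (0.0000, 1.0000).

e_2 = (0.0000, 1.0000)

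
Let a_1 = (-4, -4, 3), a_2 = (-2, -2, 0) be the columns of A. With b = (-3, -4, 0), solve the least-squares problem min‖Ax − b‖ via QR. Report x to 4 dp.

a_1 = (-4, -4, 3); ‖a_1‖ = 6.4031, so e_1 = (-0.6247, -0.6247, 0.4685).
e_1·a_2 = (-0.6247)·(-2) + (-0.6247)·(-2) + 0.4685·0 = 2.4988.
u_2 = a_2 − 2.4988·e_1 = (-0.4390, -0.4390, -1.1707).
‖u_2‖ = 1.3252, so e_2 = (-0.3313, -0.3313, -0.8835).
Qᵀb = (4.3729, 2.3191).
Back-substitute: x_2 = 2.3191/1.3252 = 1.7500.
x_1 = (4.3729 − 2.4988·1.7500)/6.4031 = 0.0000.

x = (0.0000, 1.7500)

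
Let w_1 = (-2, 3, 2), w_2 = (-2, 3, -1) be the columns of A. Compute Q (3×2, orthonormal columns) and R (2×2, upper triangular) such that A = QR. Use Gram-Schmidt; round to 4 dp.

Q = [[-0.4851, -0.2691], [0.7276, 0.4036], [0.4851, -0.8745]], R = [[4.1231, 2.6679], [0.0000, 2.6234]]

q_1 = w_1/‖w_1‖ = (-2, 3, 2)/4.1231 = (-0.4851, 0.7276, 0.4851).
r_{12} = q_1·w_2 = 2.6679.
u_2 = w_2 − 2.6679·q_1 = (-0.7059, 1.0588, -2.2941).
‖u_2‖ = 2.6234, so q_2 = (-0.2691, 0.4036, -0.8745).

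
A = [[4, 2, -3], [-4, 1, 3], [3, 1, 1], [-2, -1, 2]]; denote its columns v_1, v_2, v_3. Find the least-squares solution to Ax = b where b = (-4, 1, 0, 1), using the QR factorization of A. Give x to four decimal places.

x = (0.0139, -0.8103, 0.6133)

v_1 = (4, -4, 3, -2); ‖v_1‖ = 6.7082, so e_1 = (0.5963, -0.5963, 0.4472, -0.2981).
e_1·v_2 = 0.5963·2 + (-0.5963)·1 + 0.4472·1 + (-0.2981)·(-1) = 1.3416.
u_2 = v_2 − 1.3416·e_1 = (1.2000, 1.8000, 0.4000, -0.6000).
‖u_2‖ = 2.2804, so e_2 = (0.5262, 0.7894, 0.1754, -0.2631).
e_1·v_3 = 0.5963·(-3) + (-0.5963)·3 + 0.4472·1 + (-0.2981)·2 = -3.7268; e_2·v_3 = 0.5262·(-3) + 0.7894·3 + 0.1754·1 + (-0.2631)·2 = 0.4385.
u_3 = v_3 + 3.7268·e_1 − 0.4385·e_2 = (-1.0085, 0.4316, 2.5897, 1.0043).
‖u_3‖ = 2.9864, so e_3 = (-0.3377, 0.1445, 0.8672, 0.3363).
Qᵀb = (-3.2796, -1.5787, 1.8316).
Back-substitute: x_3 = 1.8316/2.9864 = 0.6133.
x_2 = (-1.5787 − 0.4385·0.6133)/2.2804 = -0.8103.
x_1 = (-3.2796 − 1.3416·(-0.8103) + 3.7268·0.6133)/6.7082 = 0.0139.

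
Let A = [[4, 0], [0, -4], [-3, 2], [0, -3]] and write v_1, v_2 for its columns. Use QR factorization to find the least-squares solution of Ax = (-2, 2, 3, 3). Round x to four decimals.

v_1 = (4, 0, -3, 0); ‖v_1‖ = 5.0000, so e_1 = (0.8000, 0.0000, -0.6000, 0.0000).
e_1·v_2 = 0.8000·0 + 0.0000·(-4) + (-0.6000)·2 + 0.0000·(-3) = -1.2000.
u_2 = v_2 + 1.2000·e_1 = (0.9600, -4.0000, 1.2800, -3.0000).
‖u_2‖ = 5.2498, so e_2 = (0.1829, -0.7619, 0.2438, -0.5715).
Qᵀb = (-3.4000, -2.8725).
Back-substitute: x_2 = -2.8725/5.2498 = -0.5472.
x_1 = (-3.4000 + 1.2000·(-0.5472))/5.0000 = -0.8113.

x = (-0.8113, -0.5472)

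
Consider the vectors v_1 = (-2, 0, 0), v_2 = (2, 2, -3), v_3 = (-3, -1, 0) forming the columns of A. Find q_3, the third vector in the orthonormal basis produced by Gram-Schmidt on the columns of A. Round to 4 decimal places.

q_1 = v_1/‖v_1‖ = (-2, 0, 0)/2.0000 = (-1.0000, 0.0000, 0.0000).
r_{12} = q_1·v_2 = -2.0000.
u_2 = v_2 + 2.0000·q_1 = (0.0000, 2.0000, -3.0000).
‖u_2‖ = 3.6056, so q_2 = (0.0000, 0.5547, -0.8321).
r_{13} = q_1·v_3 = 3.0000; r_{23} = q_2·v_3 = -0.5547.
u_3 = v_3 − 3.0000·q_1 + 0.5547·q_2 = (0.0000, -0.6923, -0.4615).
‖u_3‖ = 0.8321, so q_3 = (0.0000, -0.8321, -0.5547).

q_3 = (0.0000, -0.8321, -0.5547)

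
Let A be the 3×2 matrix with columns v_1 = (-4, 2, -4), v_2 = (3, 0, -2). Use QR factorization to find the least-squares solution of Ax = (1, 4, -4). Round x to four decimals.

v_1 = (-4, 2, -4); ‖v_1‖ = 6.0000, so e_1 = (-0.6667, 0.3333, -0.6667).
e_1·v_2 = (-0.6667)·3 + 0.3333·0 + (-0.6667)·(-2) = -0.6667.
u_2 = v_2 + 0.6667·e_1 = (2.5556, 0.2222, -2.4444).
‖u_2‖ = 3.5434, so e_2 = (0.7212, 0.0627, -0.6899).
Qᵀb = (3.3333, 3.7315).
Back-substitute: x_2 = 3.7315/3.5434 = 1.0531.
x_1 = (3.3333 + 0.6667·1.0531)/6.0000 = 0.6726.

x = (0.6726, 1.0531)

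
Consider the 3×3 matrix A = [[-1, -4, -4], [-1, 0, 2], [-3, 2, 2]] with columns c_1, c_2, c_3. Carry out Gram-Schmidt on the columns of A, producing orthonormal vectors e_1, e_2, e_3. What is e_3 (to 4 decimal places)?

e_3 = (-0.1361, 0.9526, -0.2722)

c_1 = (-1, -1, -3); ‖c_1‖ = 3.3166, so e_1 = (-0.3015, -0.3015, -0.9045).
e_1·c_2 = (-0.3015)·(-4) + (-0.3015)·0 + (-0.9045)·2 = -0.6030.
u_2 = c_2 + 0.6030·e_1 = (-4.1818, -0.1818, 1.4545).
‖u_2‖ = 4.4313, so e_2 = (-0.9437, -0.0410, 0.3282).
e_1·c_3 = (-0.3015)·(-4) + (-0.3015)·2 + (-0.9045)·2 = -1.2060; e_2·c_3 = (-0.9437)·(-4) + (-0.0410)·2 + 0.3282·2 = 4.3492.
u_3 = c_3 + 1.2060·e_1 − 4.3492·e_2 = (-0.2593, 1.8148, -0.5185).
‖u_3‖ = 1.9052, so e_3 = (-0.1361, 0.9526, -0.2722).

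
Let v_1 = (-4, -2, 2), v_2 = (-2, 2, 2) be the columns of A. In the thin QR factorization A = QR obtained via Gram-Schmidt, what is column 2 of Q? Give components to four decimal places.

v_1 = (-4, -2, 2); ‖v_1‖ = 4.8990, so q_1 = (-0.8165, -0.4082, 0.4082).
q_1·v_2 = (-0.8165)·(-2) + (-0.4082)·2 + 0.4082·2 = 1.6330.
u_2 = v_2 − 1.6330·q_1 = (-0.6667, 2.6667, 1.3333).
‖u_2‖ = 3.0551, so q_2 = (-0.2182, 0.8729, 0.4364).

q_2 = (-0.2182, 0.8729, 0.4364)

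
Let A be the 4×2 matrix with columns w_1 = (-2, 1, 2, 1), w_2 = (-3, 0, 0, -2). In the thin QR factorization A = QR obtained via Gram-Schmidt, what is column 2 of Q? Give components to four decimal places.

e_2 = (-0.6516, -0.1185, -0.2369, -0.7108)

w_1 = (-2, 1, 2, 1); ‖w_1‖ = 3.1623, so e_1 = (-0.6325, 0.3162, 0.6325, 0.3162).
e_1·w_2 = (-0.6325)·(-3) + 0.3162·0 + 0.6325·0 + 0.3162·(-2) = 1.2649.
u_2 = w_2 − 1.2649·e_1 = (-2.2000, -0.4000, -0.8000, -2.4000).
‖u_2‖ = 3.3764, so e_2 = (-0.6516, -0.1185, -0.2369, -0.7108).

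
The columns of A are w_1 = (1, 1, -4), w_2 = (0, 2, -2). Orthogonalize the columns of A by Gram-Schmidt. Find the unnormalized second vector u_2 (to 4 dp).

w_1 = (1, 1, -4); ‖w_1‖ = 4.2426, so e_1 = (0.2357, 0.2357, -0.9428).
e_1·w_2 = 0.2357·0 + 0.2357·2 + (-0.9428)·(-2) = 2.3570.
u_2 = w_2 − 2.3570·e_1 = (-0.5556, 1.4444, 0.2222).

u_2 = (-0.5556, 1.4444, 0.2222)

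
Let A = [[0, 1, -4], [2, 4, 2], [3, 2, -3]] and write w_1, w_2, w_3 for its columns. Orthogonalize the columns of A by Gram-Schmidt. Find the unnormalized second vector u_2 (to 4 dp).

u_2 = (1.0000, 1.8462, -1.2308)

e_1 = w_1/‖w_1‖ = (0, 2, 3)/3.6056 = (0.0000, 0.5547, 0.8321).
r_{12} = e_1·w_2 = 3.8829.
u_2 = w_2 − 3.8829·e_1 = (1.0000, 1.8462, -1.2308).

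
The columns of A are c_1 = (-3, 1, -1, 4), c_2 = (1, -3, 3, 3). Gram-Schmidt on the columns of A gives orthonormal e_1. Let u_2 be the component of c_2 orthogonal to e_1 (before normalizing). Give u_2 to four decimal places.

u_2 = (1.3333, -3.1111, 3.1111, 2.5556)

e_1 = c_1/‖c_1‖ = (-3, 1, -1, 4)/5.1962 = (-0.5774, 0.1925, -0.1925, 0.7698).
r_{12} = e_1·c_2 = 0.5774.
u_2 = c_2 − 0.5774·e_1 = (1.3333, -3.1111, 3.1111, 2.5556).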